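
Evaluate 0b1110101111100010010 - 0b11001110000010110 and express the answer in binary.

0b1011100001011111100

Subtract column by column in base 2:
  0-0 → 0
  1-1 → 0
  0-1 → 1 (borrow)
  0-0-1 → 1 (borrow)
  1-1-1 → 1 (borrow)
  0-0-1 → 1 (borrow)
  0-0-1 → 1 (borrow)
  0-0-1 → 1 (borrow)
  1-0-1 → 0
  1-0 → 1
  1-1 → 0
  1-1 → 0
  1-1 → 0
  0-0 → 0
  1-0 → 1
  0-1 → 1 (borrow)
  1-1-1 → 1 (borrow)
  1-0-1 → 0
  1-0 → 1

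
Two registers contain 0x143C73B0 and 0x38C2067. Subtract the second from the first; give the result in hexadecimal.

0x10B05349

Subtract column by column in base 16:
  0-7 → 9 (borrow)
  B-6-1 → 4
  3-0 → 3
  7-2 → 5
  C-C → 0
  3-8 → B (borrow)
  4-3-1 → 0
  1-0 → 1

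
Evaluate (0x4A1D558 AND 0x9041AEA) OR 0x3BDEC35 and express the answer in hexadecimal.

0x3BDFC7D

0x4A1D558 AND 0x9041AEA = 0x0001048.
Then OR with 0x3BDEC35.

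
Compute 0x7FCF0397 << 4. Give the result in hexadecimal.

0x7FCF03970

Shifting left by 4 bits = 1 hex digit: append 1 zero.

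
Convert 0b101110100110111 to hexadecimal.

0x5D37

Group the bits into nibbles: 0101 1101 0011 0111 → 5D37.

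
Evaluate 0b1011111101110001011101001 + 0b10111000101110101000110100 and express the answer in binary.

0b100011000011100110100011101

Add column by column in base 2, right to left:
  1+0 = 1
  0+0 = 0
  0+1 = 1
  1+0 = 1
  0+1 = 1
  1+1 = 0 carry 1
  1+0+1 = 0 carry 1
  1+0+1 = 0 carry 1
  0+0+1 = 1
  1+1 = 0 carry 1
  0+0+1 = 1
  0+1 = 1
  0+0 = 0
  1+1 = 0 carry 1
  1+1+1 = 1 carry 1
  1+1+1 = 1 carry 1
  0+0+1 = 1
  1+1 = 0 carry 1
  1+0+1 = 0 carry 1
  1+0+1 = 0 carry 1
  1+0+1 = 0 carry 1
  1+1+1 = 1 carry 1
  1+1+1 = 1 carry 1
  0+1+1 = 0 carry 1
  1+0+1 = 0 carry 1
  0+1+1 = 0 carry 1
  final carry 1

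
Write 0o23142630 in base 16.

0x4CC598

Each octal digit is 3 bits: 2=010 3=011 1=001 4=100 2=010 6=110 3=011 0=000.
Group the bits into nibbles: 0100 1100 1100 0101 1001 1000 → 4CC598.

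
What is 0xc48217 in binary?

Expand each hex digit to 4 bits: c=1100 4=0100 8=1000 2=0010 1=0001 7=0111.

0b110001001000001000010111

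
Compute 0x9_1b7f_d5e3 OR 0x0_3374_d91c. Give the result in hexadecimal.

OR each hex digit independently (no carries):
  9|0=9, 1|3=3, b|3=b, 7|7=7, f|4=f, d|d=d, 5|9=d, e|1=f, 3|c=f

0x93b7fddff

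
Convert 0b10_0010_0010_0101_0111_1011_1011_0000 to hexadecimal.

0x22257BB0

Group the bits into nibbles: 0010 0010 0010 0101 0111 1011 1011 0000 → 22257BB0.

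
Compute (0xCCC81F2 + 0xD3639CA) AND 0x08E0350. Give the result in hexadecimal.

Add column by column in base 16, right to left:
  2+A = C
  F+C = B carry 1
  1+9+1 = B
  8+3 = B
  C+6 = 2 carry 1
  C+3+1 = 0 carry 1
  C+D+1 = A carry 1
  final carry 1
Sum = 0x1A02BBBC; now AND with 0x08E0350:
  1&0=0, A&0=0, 0&8=0, 2&E=2, B&0=0, B&3=3, B&5=1, C&0=0

0x20310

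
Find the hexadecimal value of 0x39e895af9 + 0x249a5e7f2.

0x5e82f42eb

Add column by column in base 16, right to left:
  9+2 = b
  f+f = e carry 1
  a+7+1 = 2 carry 1
  5+e+1 = 4 carry 1
  9+5+1 = f
  8+a = 2 carry 1
  e+9+1 = 8 carry 1
  9+4+1 = e
  3+2 = 5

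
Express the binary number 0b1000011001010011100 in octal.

0o1031234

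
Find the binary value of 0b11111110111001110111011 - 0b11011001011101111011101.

0b100101011011111011110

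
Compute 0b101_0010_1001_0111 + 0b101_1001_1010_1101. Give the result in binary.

0b1010110001000100

Add column by column in base 2, right to left:
  1+1 = 0 carry 1
  1+0+1 = 0 carry 1
  1+1+1 = 1 carry 1
  0+1+1 = 0 carry 1
  1+0+1 = 0 carry 1
  0+1+1 = 0 carry 1
  0+0+1 = 1
  1+1 = 0 carry 1
  0+1+1 = 0 carry 1
  1+0+1 = 0 carry 1
  0+0+1 = 1
  0+1 = 1
  1+1 = 0 carry 1
  0+0+1 = 1
  1+1 = 0 carry 1
  final carry 1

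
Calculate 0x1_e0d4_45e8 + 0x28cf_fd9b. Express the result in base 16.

0x209a44383

Add column by column in base 16, right to left:
  8+b = 3 carry 1
  e+9+1 = 8 carry 1
  5+d+1 = 3 carry 1
  4+f+1 = 4 carry 1
  4+f+1 = 4 carry 1
  d+c+1 = a carry 1
  0+8+1 = 9
  e+2 = 0 carry 1
  1+0+1 = 2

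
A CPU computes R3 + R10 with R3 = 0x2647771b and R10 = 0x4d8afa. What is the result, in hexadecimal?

Add column by column in base 16, right to left:
  b+a = 5 carry 1
  1+f+1 = 1 carry 1
  7+a+1 = 2 carry 1
  7+8+1 = 0 carry 1
  7+d+1 = 5 carry 1
  4+4+1 = 9
  6+0 = 6
  2+0 = 2

0x26950215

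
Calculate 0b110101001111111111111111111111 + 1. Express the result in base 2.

0b110101010000000000000000000000

The trailing 22 digits are 1 (max in base 2), so adding 1 cascades: they roll to 0 and the next digit up increments.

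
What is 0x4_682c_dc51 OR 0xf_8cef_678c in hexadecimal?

0xfecefffdd

OR each hex digit independently (no carries):
  4|f=f, 6|8=e, 8|c=c, 2|e=e, c|f=f, d|6=f, c|7=f, 5|8=d, 1|c=d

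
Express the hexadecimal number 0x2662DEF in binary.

Expand each hex digit to 4 bits: 2=0010 6=0110 6=0110 2=0010 D=1101 E=1110 F=1111.

0b10011001100010110111101111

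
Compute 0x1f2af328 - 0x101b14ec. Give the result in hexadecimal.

0xf0fde3c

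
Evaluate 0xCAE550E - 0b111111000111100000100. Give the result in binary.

0xCAE550E = 0b1100101011100101010100001110 in binary.
Subtract column by column in base 2:
  0-0 → 0
  1-0 → 1
  1-1 → 0
  1-0 → 1
  0-0 → 0
  0-0 → 0
  0-0 → 0
  0-0 → 0
  1-1 → 0
  0-1 → 1 (borrow)
  1-1-1 → 1 (borrow)
  0-1-1 → 0 (borrow)
  1-0-1 → 0
  0-0 → 0
  1-0 → 1
  0-1 → 1 (borrow)
  0-1-1 → 0 (borrow)
  1-1-1 → 1 (borrow)
  1-1-1 → 1 (borrow)
  1-1-1 → 1 (borrow)
  0-1-1 → 0 (borrow)
  1-0-1 → 0
  0-0 → 0
  1-0 → 1
  0-0 → 0
  0-0 → 0
  1-0 → 1
  1-0 → 1

0b1100100011101100011000001010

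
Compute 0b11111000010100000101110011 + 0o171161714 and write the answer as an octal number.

0o561422477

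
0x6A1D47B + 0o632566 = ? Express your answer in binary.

0b110101001010000100111110001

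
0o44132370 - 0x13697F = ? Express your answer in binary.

0b11111010100101101111001

0o44132370 = 0b100100001011010011111000 in binary.
0x13697F = 0b100110110100101111111 in binary.
Subtract column by column in base 2:
  0-1 → 1 (borrow)
  0-1-1 → 0 (borrow)
  0-1-1 → 0 (borrow)
  1-1-1 → 1 (borrow)
  1-1-1 → 1 (borrow)
  1-1-1 → 1 (borrow)
  1-1-1 → 1 (borrow)
  1-0-1 → 0
  0-1 → 1 (borrow)
  0-0-1 → 1 (borrow)
  1-0-1 → 0
  0-1 → 1 (borrow)
  1-0-1 → 0
  1-1 → 0
  0-1 → 1 (borrow)
  1-0-1 → 0
  0-1 → 1 (borrow)
  0-1-1 → 0 (borrow)
  0-0-1 → 1 (borrow)
  0-0-1 → 1 (borrow)
  1-1-1 → 1 (borrow)
  0-0-1 → 1 (borrow)
  0-0-1 → 1 (borrow)
  1-0-1 → 0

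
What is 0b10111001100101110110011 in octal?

0o27145663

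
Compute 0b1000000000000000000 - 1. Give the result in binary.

The trailing 18 digits are 0, so subtracting 1 borrows through: they become 1 and the next digit up decrements.

0b111111111111111111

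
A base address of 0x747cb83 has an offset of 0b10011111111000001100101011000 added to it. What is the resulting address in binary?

0b11011010000111110010011011011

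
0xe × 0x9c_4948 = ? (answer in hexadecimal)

0x88c01f0

Multiply each base-16 digit by 14, carrying:
  8×14 = 112 → write 0 carry 7
  4×14+7 = 63 → write f carry 3
  9×14+3 = 129 → write 1 carry 8
  4×14+8 = 64 → write 0 carry 4
  c×14+4 = 172 → write c carry 10
  9×14+10 = 136 → write 8 carry 8
  remaining carry: 8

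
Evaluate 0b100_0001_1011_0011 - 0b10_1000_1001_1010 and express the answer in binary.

Subtract column by column in base 2:
  1-0 → 1
  1-1 → 0
  0-0 → 0
  0-1 → 1 (borrow)
  1-1-1 → 1 (borrow)
  1-0-1 → 0
  0-0 → 0
  1-1 → 0
  1-0 → 1
  0-0 → 0
  0-0 → 0
  0-1 → 1 (borrow)
  0-0-1 → 1 (borrow)
  0-1-1 → 0 (borrow)
  1-0-1 → 0

0b1100100011001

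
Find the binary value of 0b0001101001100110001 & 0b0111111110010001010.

AND bit by bit (1 only where both bits are 1):
  0001101001100110001
& 0111111110010001010
= 0001101000000000000

0b0001101000000000000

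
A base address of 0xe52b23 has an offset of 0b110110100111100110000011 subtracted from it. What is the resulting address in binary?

0xe52b23 = 0b111001010010101100100011 in binary.
Subtract column by column in base 2:
  1-1 → 0
  1-1 → 0
  0-0 → 0
  0-0 → 0
  0-0 → 0
  1-0 → 1
  0-0 → 0
  0-1 → 1 (borrow)
  1-1-1 → 1 (borrow)
  1-0-1 → 0
  0-0 → 0
  1-1 → 0
  0-1 → 1 (borrow)
  1-1-1 → 1 (borrow)
  0-1-1 → 0 (borrow)
  0-0-1 → 1 (borrow)
  1-0-1 → 0
  0-1 → 1 (borrow)
  1-0-1 → 0
  0-1 → 1 (borrow)
  0-1-1 → 0 (borrow)
  1-0-1 → 0
  1-1 → 0
  1-1 → 0

0b10101011000110100000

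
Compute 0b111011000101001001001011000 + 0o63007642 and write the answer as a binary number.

0b1000001011101010000111111010

0o63007642 = 0b110011000000111110100010 in binary.
Add column by column in base 2, right to left:
  0+0 = 0
  0+1 = 1
  0+0 = 0
  1+0 = 1
  1+0 = 1
  0+1 = 1
  1+0 = 1
  0+1 = 1
  0+1 = 1
  1+1 = 0 carry 1
  0+1+1 = 0 carry 1
  0+1+1 = 0 carry 1
  1+0+1 = 0 carry 1
  0+0+1 = 1
  0+0 = 0
  1+0 = 1
  0+0 = 0
  1+0 = 1
  0+1 = 1
  0+1 = 1
  0+0 = 0
  1+0 = 1
  1+1 = 0 carry 1
  0+1+1 = 0 carry 1
  1+0+1 = 0 carry 1
  1+0+1 = 0 carry 1
  1+0+1 = 0 carry 1
  final carry 1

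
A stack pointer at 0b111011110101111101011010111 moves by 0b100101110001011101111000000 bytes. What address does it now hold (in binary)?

Add column by column in base 2, right to left:
  1+0 = 1
  1+0 = 1
  1+0 = 1
  0+0 = 0
  1+0 = 1
  0+0 = 0
  1+1 = 0 carry 1
  1+1+1 = 1 carry 1
  0+1+1 = 0 carry 1
  1+1+1 = 1 carry 1
  0+0+1 = 1
  1+1 = 0 carry 1
  1+1+1 = 1 carry 1
  1+1+1 = 1 carry 1
  1+0+1 = 0 carry 1
  1+1+1 = 1 carry 1
  0+0+1 = 1
  1+0 = 1
  0+0 = 0
  1+1 = 0 carry 1
  1+1+1 = 1 carry 1
  1+1+1 = 1 carry 1
  1+0+1 = 0 carry 1
  0+1+1 = 0 carry 1
  1+0+1 = 0 carry 1
  1+0+1 = 0 carry 1
  1+1+1 = 1 carry 1
  final carry 1

0b1100001100111011011010010111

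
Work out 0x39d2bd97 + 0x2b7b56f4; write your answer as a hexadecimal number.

Add column by column in base 16, right to left:
  7+4 = b
  9+f = 8 carry 1
  d+6+1 = 4 carry 1
  b+5+1 = 1 carry 1
  2+b+1 = e
  d+7 = 4 carry 1
  9+b+1 = 5 carry 1
  3+2+1 = 6

0x654e148b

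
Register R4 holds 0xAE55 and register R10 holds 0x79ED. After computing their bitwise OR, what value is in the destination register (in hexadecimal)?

OR each hex digit independently (no carries):
  A|7=F, E|9=F, 5|E=F, 5|D=D

0xFFFD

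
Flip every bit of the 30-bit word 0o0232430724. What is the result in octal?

Each oct digit d becomes 7−d:
  0→7, 2→5, 3→4, 2→5, 4→3, 3→4, 0→7, 7→0, 2→5, 4→3

0o7545347053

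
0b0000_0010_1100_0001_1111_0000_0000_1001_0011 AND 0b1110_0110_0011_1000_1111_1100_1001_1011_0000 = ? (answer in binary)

AND bit by bit (1 only where both bits are 1):
  000000101100000111110000000010010011
& 111001100011100011111100100110110000
= 000000100000000011110000000010010000

0b000000100000000011110000000010010000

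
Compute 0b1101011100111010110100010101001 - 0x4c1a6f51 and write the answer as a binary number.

0x4c1a6f51 = 0b1001100000110100110111101010001 in binary.
Subtract column by column in base 2:
  1-1 → 0
  0-0 → 0
  0-0 → 0
  1-0 → 1
  0-1 → 1 (borrow)
  1-0-1 → 0
  0-1 → 1 (borrow)
  1-0-1 → 0
  0-1 → 1 (borrow)
  0-1-1 → 0 (borrow)
  0-1-1 → 0 (borrow)
  1-1-1 → 1 (borrow)
  0-0-1 → 1 (borrow)
  1-1-1 → 1 (borrow)
  1-1-1 → 1 (borrow)
  0-0-1 → 1 (borrow)
  1-0-1 → 0
  0-1 → 1 (borrow)
  1-0-1 → 0
  1-1 → 0
  1-1 → 0
  0-0 → 0
  0-0 → 0
  1-0 → 1
  1-0 → 1
  1-0 → 1
  0-1 → 1 (borrow)
  1-1-1 → 1 (borrow)
  0-0-1 → 1 (borrow)
  1-0-1 → 0
  1-1 → 0

0b11111100000101111100101011000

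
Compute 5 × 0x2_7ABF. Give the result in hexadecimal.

0xC65BB

Multiply each base-16 digit by 5, carrying:
  F×5 = 75 → write B carry 4
  B×5+4 = 59 → write B carry 3
  A×5+3 = 53 → write 5 carry 3
  7×5+3 = 38 → write 6 carry 2
  2×5+2 = 12 → write C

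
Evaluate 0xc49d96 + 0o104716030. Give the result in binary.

0b1110110000011100110101110

0xc49d96 = 0b110001001001110110010110 in binary.
0o104716030 = 0b1000100111001110000011000 in binary.
Add column by column in base 2, right to left:
  0+0 = 0
  1+0 = 1
  1+0 = 1
  0+1 = 1
  1+1 = 0 carry 1
  0+0+1 = 1
  0+0 = 0
  1+0 = 1
  1+0 = 1
  0+0 = 0
  1+1 = 0 carry 1
  1+1+1 = 1 carry 1
  1+1+1 = 1 carry 1
  0+0+1 = 1
  0+0 = 0
  1+1 = 0 carry 1
  0+1+1 = 0 carry 1
  0+1+1 = 0 carry 1
  1+0+1 = 0 carry 1
  0+0+1 = 1
  0+1 = 1
  0+0 = 0
  1+0 = 1
  1+0 = 1
  0+1 = 1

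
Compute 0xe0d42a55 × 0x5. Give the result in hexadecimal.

0x46424d3a9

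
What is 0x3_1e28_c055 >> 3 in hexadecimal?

0x63c5180a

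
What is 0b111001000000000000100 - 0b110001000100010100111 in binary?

Subtract column by column in base 2:
  0-1 → 1 (borrow)
  0-1-1 → 0 (borrow)
  1-1-1 → 1 (borrow)
  0-0-1 → 1 (borrow)
  0-0-1 → 1 (borrow)
  0-1-1 → 0 (borrow)
  0-0-1 → 1 (borrow)
  0-1-1 → 0 (borrow)
  0-0-1 → 1 (borrow)
  0-0-1 → 1 (borrow)
  0-0-1 → 1 (borrow)
  0-1-1 → 0 (borrow)
  0-0-1 → 1 (borrow)
  0-0-1 → 1 (borrow)
  0-0-1 → 1 (borrow)
  1-1-1 → 1 (borrow)
  0-0-1 → 1 (borrow)
  0-0-1 → 1 (borrow)
  1-0-1 → 0
  1-1 → 0
  1-1 → 0

0b111111011101011101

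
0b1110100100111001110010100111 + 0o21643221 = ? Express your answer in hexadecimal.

0xEDAE338

0b1110100100111001110010100111 = 0xE939CA7 in hexadecimal.
0o21643221 = 0x474691 in hexadecimal.
Add column by column in base 16, right to left:
  7+1 = 8
  A+9 = 3 carry 1
  C+6+1 = 3 carry 1
  9+4+1 = E
  3+7 = A
  9+4 = D
  E+0 = E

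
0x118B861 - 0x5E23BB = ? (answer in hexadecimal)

0xBA94A6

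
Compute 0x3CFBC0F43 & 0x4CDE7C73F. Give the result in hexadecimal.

0x0CDA40703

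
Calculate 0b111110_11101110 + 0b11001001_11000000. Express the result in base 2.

0b10000100010101110

Add column by column in base 2, right to left:
  0+0 = 0
  1+0 = 1
  1+0 = 1
  1+0 = 1
  0+0 = 0
  1+0 = 1
  1+1 = 0 carry 1
  1+1+1 = 1 carry 1
  0+1+1 = 0 carry 1
  1+0+1 = 0 carry 1
  1+0+1 = 0 carry 1
  1+1+1 = 1 carry 1
  1+0+1 = 0 carry 1
  1+0+1 = 0 carry 1
  0+1+1 = 0 carry 1
  0+1+1 = 0 carry 1
  final carry 1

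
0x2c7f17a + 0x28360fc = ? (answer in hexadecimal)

Add column by column in base 16, right to left:
  a+c = 6 carry 1
  7+f+1 = 7 carry 1
  1+0+1 = 2
  f+6 = 5 carry 1
  7+3+1 = b
  c+8 = 4 carry 1
  2+2+1 = 5

0x54b5276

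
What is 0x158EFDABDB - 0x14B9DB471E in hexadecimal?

Subtract column by column in base 16:
  B-E → D (borrow)
  D-1-1 → B
  B-7 → 4
  A-4 → 6
  D-B → 2
  F-D → 2
  E-9 → 5
  8-B → D (borrow)
  5-4-1 → 0
  1-1 → 0

0xD52264BD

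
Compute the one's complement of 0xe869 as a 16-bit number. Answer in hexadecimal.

Each hex digit d becomes f−d:
  e→1, 8→7, 6→9, 9→6

0x1796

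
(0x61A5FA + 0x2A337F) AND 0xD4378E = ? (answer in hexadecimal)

Add column by column in base 16, right to left:
  A+F = 9 carry 1
  F+7+1 = 7 carry 1
  5+3+1 = 9
  A+3 = D
  1+A = B
  6+2 = 8
Sum = 0x8BD979; now AND with 0xD4378E:
  8&D=8, B&4=0, D&3=1, 9&7=1, 7&8=0, 9&E=8

0x801108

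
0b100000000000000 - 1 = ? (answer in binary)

The trailing 14 digits are 0, so subtracting 1 borrows through: they become 1 and the next digit up decrements.

0b11111111111111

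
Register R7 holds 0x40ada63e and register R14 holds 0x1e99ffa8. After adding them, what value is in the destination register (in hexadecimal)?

Add column by column in base 16, right to left:
  e+8 = 6 carry 1
  3+a+1 = e
  6+f = 5 carry 1
  a+f+1 = a carry 1
  d+9+1 = 7 carry 1
  a+9+1 = 4 carry 1
  0+e+1 = f
  4+1 = 5

0x5f47a5e6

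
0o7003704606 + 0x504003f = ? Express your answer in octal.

0x504003f = 0o501000077 in octal.
Add column by column in base 8, right to left:
  6+7 = 5 carry 1
  0+7+1 = 0 carry 1
  6+0+1 = 7
  4+0 = 4
  0+0 = 0
  7+0 = 7
  3+1 = 4
  0+0 = 0
  0+5 = 5
  7+0 = 7

0o7504704705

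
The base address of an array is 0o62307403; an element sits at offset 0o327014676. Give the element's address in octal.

0o411324301

Add column by column in base 8, right to left:
  3+6 = 1 carry 1
  0+7+1 = 0 carry 1
  4+6+1 = 3 carry 1
  7+4+1 = 4 carry 1
  0+1+1 = 2
  3+0 = 3
  2+7 = 1 carry 1
  6+2+1 = 1 carry 1
  0+3+1 = 4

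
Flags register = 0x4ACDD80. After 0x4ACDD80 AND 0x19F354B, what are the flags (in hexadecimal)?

0x08C1500

AND each hex digit independently (no carries):
  4&1=0, A&9=8, C&F=C, D&3=1, D&5=5, 8&4=0, 0&B=0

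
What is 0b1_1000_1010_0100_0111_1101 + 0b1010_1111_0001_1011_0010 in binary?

0b1000111001011000101111

Add column by column in base 2, right to left:
  1+0 = 1
  0+1 = 1
  1+0 = 1
  1+0 = 1
  1+1 = 0 carry 1
  1+1+1 = 1 carry 1
  1+0+1 = 0 carry 1
  0+1+1 = 0 carry 1
  0+1+1 = 0 carry 1
  0+0+1 = 1
  1+0 = 1
  0+0 = 0
  0+1 = 1
  1+1 = 0 carry 1
  0+1+1 = 0 carry 1
  1+1+1 = 1 carry 1
  0+0+1 = 1
  0+1 = 1
  0+0 = 0
  1+1 = 0 carry 1
  1+0+1 = 0 carry 1
  final carry 1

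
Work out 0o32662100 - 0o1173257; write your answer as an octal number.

0o31466621

Subtract column by column in base 8:
  0-7 → 1 (borrow)
  0-5-1 → 2 (borrow)
  1-2-1 → 6 (borrow)
  2-3-1 → 6 (borrow)
  6-7-1 → 6 (borrow)
  6-1-1 → 4
  2-1 → 1
  3-0 → 3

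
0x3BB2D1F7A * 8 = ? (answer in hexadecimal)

Multiply each base-16 digit by 8, carrying:
  A×8 = 80 → write 0 carry 5
  7×8+5 = 61 → write D carry 3
  F×8+3 = 123 → write B carry 7
  1×8+7 = 15 → write F
  D×8 = 104 → write 8 carry 6
  2×8+6 = 22 → write 6 carry 1
  B×8+1 = 89 → write 9 carry 5
  B×8+5 = 93 → write D carry 5
  3×8+5 = 29 → write D carry 1
  remaining carry: 1

0x1DD968FBD0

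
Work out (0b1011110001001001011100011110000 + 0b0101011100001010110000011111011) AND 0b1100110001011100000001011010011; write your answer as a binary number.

0b1010100000000011000011

Add column by column in base 2, right to left:
  0+1 = 1
  0+1 = 1
  0+0 = 0
  0+1 = 1
  1+1 = 0 carry 1
  1+1+1 = 1 carry 1
  1+1+1 = 1 carry 1
  1+1+1 = 1 carry 1
  0+0+1 = 1
  0+0 = 0
  0+0 = 0
  1+0 = 1
  1+0 = 1
  1+1 = 0 carry 1
  0+1+1 = 0 carry 1
  1+0+1 = 0 carry 1
  0+1+1 = 0 carry 1
  0+0+1 = 1
  1+1 = 0 carry 1
  0+0+1 = 1
  0+0 = 0
  1+0 = 1
  0+0 = 0
  0+1 = 1
  0+1 = 1
  1+1 = 0 carry 1
  1+0+1 = 0 carry 1
  1+1+1 = 1 carry 1
  1+0+1 = 0 carry 1
  0+1+1 = 0 carry 1
  1+0+1 = 0 carry 1
  final carry 1
Sum = 0b10001001101010100001100111101011; now AND with 0b1100110001011100000001011010011:
  10001001101010100001100111101011
& 01100110001011100000001011010011
= 00000000001010100000000011000011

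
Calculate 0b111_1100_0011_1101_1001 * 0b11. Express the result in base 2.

0b101110100101110001011

Multiply each base-2 digit by 3, carrying:
  1×3 = 3 → write 1 carry 1
  0×3+1 = 1 → write 1
  0×3 = 0 → write 0
  1×3 = 3 → write 1 carry 1
  1×3+1 = 4 → write 0 carry 2
  0×3+2 = 2 → write 0 carry 1
  1×3+1 = 4 → write 0 carry 2
  1×3+2 = 5 → write 1 carry 2
  1×3+2 = 5 → write 1 carry 2
  1×3+2 = 5 → write 1 carry 2
  0×3+2 = 2 → write 0 carry 1
  0×3+1 = 1 → write 1
  0×3 = 0 → write 0
  0×3 = 0 → write 0
  1×3 = 3 → write 1 carry 1
  1×3+1 = 4 → write 0 carry 2
  1×3+2 = 5 → write 1 carry 2
  1×3+2 = 5 → write 1 carry 2
  1×3+2 = 5 → write 1 carry 2
  remaining carry: 10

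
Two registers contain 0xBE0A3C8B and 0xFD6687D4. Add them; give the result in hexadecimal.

0x1BB70C45F

Add column by column in base 16, right to left:
  B+4 = F
  8+D = 5 carry 1
  C+7+1 = 4 carry 1
  3+8+1 = C
  A+6 = 0 carry 1
  0+6+1 = 7
  E+D = B carry 1
  B+F+1 = B carry 1
  final carry 1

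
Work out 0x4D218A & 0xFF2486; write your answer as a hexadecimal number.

AND each hex digit independently (no carries):
  4&F=4, D&F=D, 2&2=2, 1&4=0, 8&8=8, A&6=2

0x4D2082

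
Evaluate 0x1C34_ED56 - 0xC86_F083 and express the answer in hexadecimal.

0xFADFCD3

Subtract column by column in base 16:
  6-3 → 3
  5-8 → D (borrow)
  D-0-1 → C
  E-F → F (borrow)
  4-6-1 → D (borrow)
  3-8-1 → A (borrow)
  C-C-1 → F (borrow)
  1-0-1 → 0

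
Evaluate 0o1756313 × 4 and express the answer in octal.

0o7671454

Multiply each base-8 digit by 4, carrying:
  3×4 = 12 → write 4 carry 1
  1×4+1 = 5 → write 5
  3×4 = 12 → write 4 carry 1
  6×4+1 = 25 → write 1 carry 3
  5×4+3 = 23 → write 7 carry 2
  7×4+2 = 30 → write 6 carry 3
  1×4+3 = 7 → write 7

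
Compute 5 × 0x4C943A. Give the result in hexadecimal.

Multiply each base-16 digit by 5, carrying:
  A×5 = 50 → write 2 carry 3
  3×5+3 = 18 → write 2 carry 1
  4×5+1 = 21 → write 5 carry 1
  9×5+1 = 46 → write E carry 2
  C×5+2 = 62 → write E carry 3
  4×5+3 = 23 → write 7 carry 1
  remaining carry: 1

0x17EE522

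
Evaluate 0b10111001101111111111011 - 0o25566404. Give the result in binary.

0o25566404 = 0b10101101110110100000100 in binary.
Subtract column by column in base 2:
  1-0 → 1
  1-0 → 1
  0-1 → 1 (borrow)
  1-0-1 → 0
  1-0 → 1
  1-0 → 1
  1-0 → 1
  1-0 → 1
  1-1 → 0
  1-0 → 1
  1-1 → 0
  1-1 → 0
  1-0 → 1
  0-1 → 1 (borrow)
  1-1-1 → 1 (borrow)
  1-1-1 → 1 (borrow)
  0-0-1 → 1 (borrow)
  0-1-1 → 0 (borrow)
  1-1-1 → 1 (borrow)
  1-0-1 → 0
  1-1 → 0
  0-0 → 0
  1-1 → 0

0b1011111001011110111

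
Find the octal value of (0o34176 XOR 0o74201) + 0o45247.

0o105646

First 0o34176 XOR 0o74201 = 0o40377.
Add column by column in base 8, right to left:
  7+7 = 6 carry 1
  7+4+1 = 4 carry 1
  3+2+1 = 6
  0+5 = 5
  4+4 = 0 carry 1
  final carry 1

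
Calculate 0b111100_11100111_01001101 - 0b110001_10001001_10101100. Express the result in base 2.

Subtract column by column in base 2:
  1-0 → 1
  0-0 → 0
  1-1 → 0
  1-1 → 0
  0-0 → 0
  0-1 → 1 (borrow)
  1-0-1 → 0
  0-1 → 1 (borrow)
  1-1-1 → 1 (borrow)
  1-0-1 → 0
  1-0 → 1
  0-1 → 1 (borrow)
  0-0-1 → 1 (borrow)
  1-0-1 → 0
  1-0 → 1
  1-1 → 0
  0-1 → 1 (borrow)
  0-0-1 → 1 (borrow)
  1-0-1 → 0
  1-0 → 1
  1-1 → 0
  1-1 → 0

0b10110101110110100001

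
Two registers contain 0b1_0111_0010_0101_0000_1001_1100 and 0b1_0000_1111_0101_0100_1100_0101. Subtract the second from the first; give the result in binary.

0b11000101111101111010111

Subtract column by column in base 2:
  0-1 → 1 (borrow)
  0-0-1 → 1 (borrow)
  1-1-1 → 1 (borrow)
  1-0-1 → 0
  1-0 → 1
  0-0 → 0
  0-1 → 1 (borrow)
  1-1-1 → 1 (borrow)
  0-0-1 → 1 (borrow)
  0-0-1 → 1 (borrow)
  0-1-1 → 0 (borrow)
  0-0-1 → 1 (borrow)
  1-1-1 → 1 (borrow)
  0-0-1 → 1 (borrow)
  1-1-1 → 1 (borrow)
  0-0-1 → 1 (borrow)
  0-1-1 → 0 (borrow)
  1-1-1 → 1 (borrow)
  0-1-1 → 0 (borrow)
  0-1-1 → 0 (borrow)
  1-0-1 → 0
  1-0 → 1
  1-0 → 1
  0-0 → 0
  1-1 → 0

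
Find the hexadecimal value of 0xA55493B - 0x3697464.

0x6EBD4D7

Subtract column by column in base 16:
  B-4 → 7
  3-6 → D (borrow)
  9-4-1 → 4
  4-7 → D (borrow)
  5-9-1 → B (borrow)
  5-6-1 → E (borrow)
  A-3-1 → 6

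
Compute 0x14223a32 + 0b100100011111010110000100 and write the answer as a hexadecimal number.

0b100100011111010110000100 = 0x91f584 in hexadecimal.
Add column by column in base 16, right to left:
  2+4 = 6
  3+8 = b
  a+5 = f
  3+f = 2 carry 1
  2+1+1 = 4
  2+9 = b
  4+0 = 4
  1+0 = 1

0x14b42fb6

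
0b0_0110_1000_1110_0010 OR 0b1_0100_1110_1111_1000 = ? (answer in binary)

0b10110111011111010

OR bit by bit (1 where either bit is 1):
  00110100011100010
| 10100111011111000
= 10110111011111010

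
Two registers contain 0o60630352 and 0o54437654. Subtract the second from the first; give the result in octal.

0o4170476

Subtract column by column in base 8:
  2-4 → 6 (borrow)
  5-5-1 → 7 (borrow)
  3-6-1 → 4 (borrow)
  0-7-1 → 0 (borrow)
  3-3-1 → 7 (borrow)
  6-4-1 → 1
  0-4 → 4 (borrow)
  6-5-1 → 0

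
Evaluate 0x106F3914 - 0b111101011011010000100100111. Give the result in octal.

0x106F3914 = 0o2033634424 in octal.
0b111101011011010000100100111 = 0o753320447 in octal.
Subtract column by column in base 8:
  4-7 → 5 (borrow)
  2-4-1 → 5 (borrow)
  4-4-1 → 7 (borrow)
  4-0-1 → 3
  3-2 → 1
  6-3 → 3
  3-3 → 0
  3-5 → 6 (borrow)
  0-7-1 → 0 (borrow)
  2-0-1 → 1

0o1060313755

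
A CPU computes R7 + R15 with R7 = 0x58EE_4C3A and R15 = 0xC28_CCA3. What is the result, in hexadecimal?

Add column by column in base 16, right to left:
  A+3 = D
  3+A = D
  C+C = 8 carry 1
  4+C+1 = 1 carry 1
  E+8+1 = 7 carry 1
  E+2+1 = 1 carry 1
  8+C+1 = 5 carry 1
  5+0+1 = 6

0x651718DD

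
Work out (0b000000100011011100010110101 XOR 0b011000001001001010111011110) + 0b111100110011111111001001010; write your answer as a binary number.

0b1010101011110010101110110101

First 0b000000100011011100010110101 XOR 0b011000001001001010111011110 = 0b011000101010010110101101011.
Add column by column in base 2, right to left:
  1+0 = 1
  1+1 = 0 carry 1
  0+0+1 = 1
  1+1 = 0 carry 1
  0+0+1 = 1
  1+0 = 1
  1+1 = 0 carry 1
  0+0+1 = 1
  1+0 = 1
  0+1 = 1
  1+1 = 0 carry 1
  1+1+1 = 1 carry 1
  0+1+1 = 0 carry 1
  1+1+1 = 1 carry 1
  0+1+1 = 0 carry 1
  0+1+1 = 0 carry 1
  1+1+1 = 1 carry 1
  0+0+1 = 1
  1+0 = 1
  0+1 = 1
  1+1 = 0 carry 1
  0+0+1 = 1
  0+0 = 0
  0+1 = 1
  1+1 = 0 carry 1
  1+1+1 = 1 carry 1
  0+1+1 = 0 carry 1
  final carry 1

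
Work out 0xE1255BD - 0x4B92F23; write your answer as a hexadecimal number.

0x959269A

Subtract column by column in base 16:
  D-3 → A
  B-2 → 9
  5-F → 6 (borrow)
  5-2-1 → 2
  2-9 → 9 (borrow)
  1-B-1 → 5 (borrow)
  E-4-1 → 9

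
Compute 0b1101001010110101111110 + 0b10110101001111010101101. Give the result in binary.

Add column by column in base 2, right to left:
  0+1 = 1
  1+0 = 1
  1+1 = 0 carry 1
  1+1+1 = 1 carry 1
  1+0+1 = 0 carry 1
  1+1+1 = 1 carry 1
  1+0+1 = 0 carry 1
  0+1+1 = 0 carry 1
  1+0+1 = 0 carry 1
  0+1+1 = 0 carry 1
  1+1+1 = 1 carry 1
  1+1+1 = 1 carry 1
  0+1+1 = 0 carry 1
  1+0+1 = 0 carry 1
  0+0+1 = 1
  1+1 = 0 carry 1
  0+0+1 = 1
  0+1 = 1
  1+0 = 1
  0+1 = 1
  1+1 = 0 carry 1
  1+0+1 = 0 carry 1
  0+1+1 = 0 carry 1
  final carry 1

0b100011110100110000101011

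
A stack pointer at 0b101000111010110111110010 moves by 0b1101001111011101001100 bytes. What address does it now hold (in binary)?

0b110110001010010100111110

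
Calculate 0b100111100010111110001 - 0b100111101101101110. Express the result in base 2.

0b100010100101010000011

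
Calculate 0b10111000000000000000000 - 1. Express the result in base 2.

The trailing 18 digits are 0, so subtracting 1 borrows through: they become 1 and the next digit up decrements.

0b10110111111111111111111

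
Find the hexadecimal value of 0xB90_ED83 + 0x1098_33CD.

0x1C292150

Add column by column in base 16, right to left:
  3+D = 0 carry 1
  8+C+1 = 5 carry 1
  D+3+1 = 1 carry 1
  E+3+1 = 2 carry 1
  0+8+1 = 9
  9+9 = 2 carry 1
  B+0+1 = C
  0+1 = 1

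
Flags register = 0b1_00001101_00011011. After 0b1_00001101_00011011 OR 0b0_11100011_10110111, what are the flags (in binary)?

0b11110111110111111

OR bit by bit (1 where either bit is 1):
  10000110100011011
| 01110001110110111
= 11110111110111111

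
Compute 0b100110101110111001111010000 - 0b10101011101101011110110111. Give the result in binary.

Subtract column by column in base 2:
  0-1 → 1 (borrow)
  0-1-1 → 0 (borrow)
  0-1-1 → 0 (borrow)
  0-0-1 → 1 (borrow)
  1-1-1 → 1 (borrow)
  0-1-1 → 0 (borrow)
  1-0-1 → 0
  1-1 → 0
  1-1 → 0
  1-1 → 0
  0-1 → 1 (borrow)
  0-0-1 → 1 (borrow)
  1-1-1 → 1 (borrow)
  1-0-1 → 0
  1-1 → 0
  0-1 → 1 (borrow)
  1-0-1 → 0
  1-1 → 0
  1-1 → 0
  0-1 → 1 (borrow)
  1-0-1 → 0
  0-1 → 1 (borrow)
  1-0-1 → 0
  1-1 → 0
  0-0 → 0
  0-1 → 1 (borrow)
  1-0-1 → 0

0b10001010001001110000011001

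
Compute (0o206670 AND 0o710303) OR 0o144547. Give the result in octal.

0o344747

0o206670 AND 0o710303 = 0o200200.
Then OR with 0o144547.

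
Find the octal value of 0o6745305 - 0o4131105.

0o2614200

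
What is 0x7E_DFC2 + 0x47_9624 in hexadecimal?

0xC675E6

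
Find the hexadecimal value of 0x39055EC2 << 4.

0x39055EC20

Shifting left by 4 bits = 1 hex digit: append 1 zero.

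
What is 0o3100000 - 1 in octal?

0o3077777

The trailing 5 digits are 0, so subtracting 1 borrows through: they become 7 and the next digit up decrements.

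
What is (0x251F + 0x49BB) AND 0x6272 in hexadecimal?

Add column by column in base 16, right to left:
  F+B = A carry 1
  1+B+1 = D
  5+9 = E
  2+4 = 6
Sum = 0x6EDA; now AND with 0x6272:
  6&6=6, E&2=2, D&7=5, A&2=2

0x6252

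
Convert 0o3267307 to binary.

0b11010110111011000111

Each octal digit is 3 bits: 3=011 2=010 6=110 7=111 3=011 0=000 7=111.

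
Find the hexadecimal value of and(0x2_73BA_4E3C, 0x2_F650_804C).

0x27210000C

AND each hex digit independently (no carries):
  2&2=2, 7&F=7, 3&6=2, B&5=1, A&0=0, 4&8=0, E&0=0, 3&4=0, C&C=C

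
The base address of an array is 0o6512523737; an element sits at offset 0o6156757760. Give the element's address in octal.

0o14671503717

Add column by column in base 8, right to left:
  7+0 = 7
  3+6 = 1 carry 1
  7+7+1 = 7 carry 1
  3+7+1 = 3 carry 1
  2+5+1 = 0 carry 1
  5+7+1 = 5 carry 1
  2+6+1 = 1 carry 1
  1+5+1 = 7
  5+1 = 6
  6+6 = 4 carry 1
  final carry 1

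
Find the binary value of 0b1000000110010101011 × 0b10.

Multiply each base-2 digit by 2, carrying:
  1×2 = 2 → write 0 carry 1
  1×2+1 = 3 → write 1 carry 1
  0×2+1 = 1 → write 1
  1×2 = 2 → write 0 carry 1
  0×2+1 = 1 → write 1
  1×2 = 2 → write 0 carry 1
  0×2+1 = 1 → write 1
  1×2 = 2 → write 0 carry 1
  0×2+1 = 1 → write 1
  0×2 = 0 → write 0
  1×2 = 2 → write 0 carry 1
  1×2+1 = 3 → write 1 carry 1
  0×2+1 = 1 → write 1
  0×2 = 0 → write 0
  0×2 = 0 → write 0
  0×2 = 0 → write 0
  0×2 = 0 → write 0
  0×2 = 0 → write 0
  1×2 = 2 → write 0 carry 1
  remaining carry: 1

0b10000001100101010110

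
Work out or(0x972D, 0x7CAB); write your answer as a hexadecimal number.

0xFFAF

OR each hex digit independently (no carries):
  9|7=F, 7|C=F, 2|A=A, D|B=F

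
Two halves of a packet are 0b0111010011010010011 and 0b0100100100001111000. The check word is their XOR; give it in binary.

0b0011110111011101011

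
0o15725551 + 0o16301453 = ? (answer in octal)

0o34227224

Add column by column in base 8, right to left:
  1+3 = 4
  5+5 = 2 carry 1
  5+4+1 = 2 carry 1
  5+1+1 = 7
  2+0 = 2
  7+3 = 2 carry 1
  5+6+1 = 4 carry 1
  1+1+1 = 3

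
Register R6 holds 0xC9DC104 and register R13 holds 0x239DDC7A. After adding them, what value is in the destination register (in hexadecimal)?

Add column by column in base 16, right to left:
  4+A = E
  0+7 = 7
  1+C = D
  C+D = 9 carry 1
  D+D+1 = B carry 1
  9+9+1 = 3 carry 1
  C+3+1 = 0 carry 1
  0+2+1 = 3

0x303B9D7E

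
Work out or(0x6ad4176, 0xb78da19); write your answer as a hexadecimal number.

OR each hex digit independently (no carries):
  6|b=f, a|7=f, d|8=d, 4|d=d, 1|a=b, 7|1=7, 6|9=f

0xffddb7f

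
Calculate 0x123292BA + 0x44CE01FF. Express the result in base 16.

0x570094B9

Add column by column in base 16, right to left:
  A+F = 9 carry 1
  B+F+1 = B carry 1
  2+1+1 = 4
  9+0 = 9
  2+E = 0 carry 1
  3+C+1 = 0 carry 1
  2+4+1 = 7
  1+4 = 5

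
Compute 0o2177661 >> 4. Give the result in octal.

4 bits is not a whole number of base-8 digits; in binary: 10001111111110110001 >> 4 = 1000111111111011.

0o107773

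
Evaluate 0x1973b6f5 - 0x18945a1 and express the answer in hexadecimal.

0x17ea7154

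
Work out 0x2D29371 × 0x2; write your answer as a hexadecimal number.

Multiply each base-16 digit by 2, carrying:
  1×2 = 2 → write 2
  7×2 = 14 → write E
  3×2 = 6 → write 6
  9×2 = 18 → write 2 carry 1
  2×2+1 = 5 → write 5
  D×2 = 26 → write A carry 1
  2×2+1 = 5 → write 5

0x5A526E2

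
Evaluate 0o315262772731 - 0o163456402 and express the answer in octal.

0o315077314327

Subtract column by column in base 8:
  1-2 → 7 (borrow)
  3-0-1 → 2
  7-4 → 3
  2-6 → 4 (borrow)
  7-5-1 → 1
  7-4 → 3
  2-3 → 7 (borrow)
  6-6-1 → 7 (borrow)
  2-1-1 → 0
  5-0 → 5
  1-0 → 1
  3-0 → 3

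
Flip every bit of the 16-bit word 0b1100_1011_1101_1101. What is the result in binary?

Invert each bit: 1100101111011101 → 0011010000100010.

0b0011010000100010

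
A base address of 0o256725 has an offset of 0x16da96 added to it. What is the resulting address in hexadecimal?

0x18386b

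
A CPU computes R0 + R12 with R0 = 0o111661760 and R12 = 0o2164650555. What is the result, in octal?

0o2276532535

Add column by column in base 8, right to left:
  0+5 = 5
  6+5 = 3 carry 1
  7+5+1 = 5 carry 1
  1+0+1 = 2
  6+5 = 3 carry 1
  6+6+1 = 5 carry 1
  1+4+1 = 6
  1+6 = 7
  1+1 = 2
  0+2 = 2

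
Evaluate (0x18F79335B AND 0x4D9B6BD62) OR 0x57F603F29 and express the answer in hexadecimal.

0x5FF703F6B

0x18F79335B AND 0x4D9B6BD62 = 0x089303142.
Then OR with 0x57F603F29.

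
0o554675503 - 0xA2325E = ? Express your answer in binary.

0o554675503 = 0b101101100110111101101000011 in binary.
0xA2325E = 0b101000100011001001011110 in binary.
Subtract column by column in base 2:
  1-0 → 1
  1-1 → 0
  0-1 → 1 (borrow)
  0-1-1 → 0 (borrow)
  0-1-1 → 0 (borrow)
  0-0-1 → 1 (borrow)
  1-1-1 → 1 (borrow)
  0-0-1 → 1 (borrow)
  1-0-1 → 0
  1-1 → 0
  0-0 → 0
  1-0 → 1
  1-1 → 0
  1-1 → 0
  1-0 → 1
  0-0 → 0
  1-0 → 1
  1-1 → 0
  0-0 → 0
  0-0 → 0
  1-0 → 1
  1-1 → 0
  0-0 → 0
  1-1 → 0
  1-0 → 1
  0-0 → 0
  1-0 → 1

0b101000100010100100011100101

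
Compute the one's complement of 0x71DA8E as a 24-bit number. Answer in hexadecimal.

0x8E2571

Each hex digit d becomes F−d:
  7→8, 1→E, D→2, A→5, 8→7, E→1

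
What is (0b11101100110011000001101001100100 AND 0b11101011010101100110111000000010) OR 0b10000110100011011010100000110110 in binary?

0b11101100110011000001101001100100 AND 0b11101011010101100110111000000010 = 0b11101000010001000000101000000000.
Then OR with 0b10000110100011011010100000110110.

0b11101110110011011010101000110110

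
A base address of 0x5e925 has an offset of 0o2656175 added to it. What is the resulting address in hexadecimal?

0x1145a2

0o2656175 = 0xb5c7d in hexadecimal.
Add column by column in base 16, right to left:
  5+d = 2 carry 1
  2+7+1 = a
  9+c = 5 carry 1
  e+5+1 = 4 carry 1
  5+b+1 = 1 carry 1
  final carry 1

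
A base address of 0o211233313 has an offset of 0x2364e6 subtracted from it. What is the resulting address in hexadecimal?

0o211233313 = 0x22536cb in hexadecimal.
Subtract column by column in base 16:
  b-6 → 5
  c-e → e (borrow)
  6-4-1 → 1
  3-6 → d (borrow)
  5-3-1 → 1
  2-2 → 0
  2-0 → 2

0x201d1e5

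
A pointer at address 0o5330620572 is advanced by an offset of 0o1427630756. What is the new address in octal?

Add column by column in base 8, right to left:
  2+6 = 0 carry 1
  7+5+1 = 5 carry 1
  5+7+1 = 5 carry 1
  0+0+1 = 1
  2+3 = 5
  6+6 = 4 carry 1
  0+7+1 = 0 carry 1
  3+2+1 = 6
  3+4 = 7
  5+1 = 6

0o6760451550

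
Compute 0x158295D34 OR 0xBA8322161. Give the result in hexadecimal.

0xBF83B7D75

OR each hex digit independently (no carries):
  1|B=B, 5|A=F, 8|8=8, 2|3=3, 9|2=B, 5|2=7, D|1=D, 3|6=7, 4|1=5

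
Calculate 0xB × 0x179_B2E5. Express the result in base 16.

0x103AAFD7

Multiply each base-16 digit by 11, carrying:
  5×11 = 55 → write 7 carry 3
  E×11+3 = 157 → write D carry 9
  2×11+9 = 31 → write F carry 1
  B×11+1 = 122 → write A carry 7
  9×11+7 = 106 → write A carry 6
  7×11+6 = 83 → write 3 carry 5
  1×11+5 = 16 → write 0 carry 1
  remaining carry: 1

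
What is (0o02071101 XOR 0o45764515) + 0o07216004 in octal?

0o57133420

First 0o02071101 XOR 0o45764515 = 0o47715414.
Add column by column in base 8, right to left:
  4+4 = 0 carry 1
  1+0+1 = 2
  4+0 = 4
  5+6 = 3 carry 1
  1+1+1 = 3
  7+2 = 1 carry 1
  7+7+1 = 7 carry 1
  4+0+1 = 5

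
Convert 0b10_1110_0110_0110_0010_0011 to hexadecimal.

0x2E6623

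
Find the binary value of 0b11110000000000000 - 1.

0b11101111111111111

The trailing 13 digits are 0, so subtracting 1 borrows through: they become 1 and the next digit up decrements.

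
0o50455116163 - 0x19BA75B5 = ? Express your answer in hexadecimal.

0x12AFA26BE

0o50455116163 = 0x144B49C73 in hexadecimal.
Subtract column by column in base 16:
  3-5 → E (borrow)
  7-B-1 → B (borrow)
  C-5-1 → 6
  9-7 → 2
  4-A → A (borrow)
  B-B-1 → F (borrow)
  4-9-1 → A (borrow)
  4-1-1 → 2
  1-0 → 1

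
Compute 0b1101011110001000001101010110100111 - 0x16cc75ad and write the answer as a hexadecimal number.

0x347545ffa

0b1101011110001000001101010110100111 = 0x35e20d5a7 in hexadecimal.
Subtract column by column in base 16:
  7-d → a (borrow)
  a-a-1 → f (borrow)
  5-5-1 → f (borrow)
  d-7-1 → 5
  0-c → 4 (borrow)
  2-c-1 → 5 (borrow)
  e-6-1 → 7
  5-1 → 4
  3-0 → 3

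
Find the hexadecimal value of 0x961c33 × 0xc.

0x7095264

Multiply each base-16 digit by 12, carrying:
  3×12 = 36 → write 4 carry 2
  3×12+2 = 38 → write 6 carry 2
  c×12+2 = 146 → write 2 carry 9
  1×12+9 = 21 → write 5 carry 1
  6×12+1 = 73 → write 9 carry 4
  9×12+4 = 112 → write 0 carry 7
  remaining carry: 7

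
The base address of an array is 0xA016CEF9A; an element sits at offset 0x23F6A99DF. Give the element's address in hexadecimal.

0xC40D78979

Add column by column in base 16, right to left:
  A+F = 9 carry 1
  9+D+1 = 7 carry 1
  F+9+1 = 9 carry 1
  E+9+1 = 8 carry 1
  C+A+1 = 7 carry 1
  6+6+1 = D
  1+F = 0 carry 1
  0+3+1 = 4
  A+2 = C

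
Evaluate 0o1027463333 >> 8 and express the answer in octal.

0o2057146

8 bits is not a whole number of base-8 digits; in binary: 1000010111100110011011011011 >> 8 = 10000101111001100110.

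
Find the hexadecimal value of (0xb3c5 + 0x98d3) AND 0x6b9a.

Add column by column in base 16, right to left:
  5+3 = 8
  c+d = 9 carry 1
  3+8+1 = c
  b+9 = 4 carry 1
  final carry 1
Sum = 0x14c98; now AND with 0x6b9a:
  1&0=0, 4&6=4, c&b=8, 9&9=9, 8&a=8

0x4898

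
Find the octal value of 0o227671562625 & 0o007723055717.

AND each oct digit independently (no carries):
  2&0=0, 2&0=0, 7&7=7, 6&7=6, 7&2=2, 1&3=1, 5&0=0, 6&5=4, 2&5=0, 6&7=6, 2&1=0, 5&7=5

0o007621040605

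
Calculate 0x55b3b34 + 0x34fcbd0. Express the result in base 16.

0x8ab0704

Add column by column in base 16, right to left:
  4+0 = 4
  3+d = 0 carry 1
  b+b+1 = 7 carry 1
  3+c+1 = 0 carry 1
  b+f+1 = b carry 1
  5+4+1 = a
  5+3 = 8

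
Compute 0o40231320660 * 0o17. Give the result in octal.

0o744375074520

Multiply each base-8 digit by 15, carrying:
  0×15 = 0 → write 0
  6×15 = 90 → write 2 carry 11
  6×15+11 = 101 → write 5 carry 12
  0×15+12 = 12 → write 4 carry 1
  2×15+1 = 31 → write 7 carry 3
  3×15+3 = 48 → write 0 carry 6
  1×15+6 = 21 → write 5 carry 2
  3×15+2 = 47 → write 7 carry 5
  2×15+5 = 35 → write 3 carry 4
  0×15+4 = 4 → write 4
  4×15 = 60 → write 4 carry 7
  remaining carry: 7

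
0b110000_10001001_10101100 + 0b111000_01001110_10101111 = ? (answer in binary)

0b11010001101100001011011

Add column by column in base 2, right to left:
  0+1 = 1
  0+1 = 1
  1+1 = 0 carry 1
  1+1+1 = 1 carry 1
  0+0+1 = 1
  1+1 = 0 carry 1
  0+0+1 = 1
  1+1 = 0 carry 1
  1+0+1 = 0 carry 1
  0+1+1 = 0 carry 1
  0+1+1 = 0 carry 1
  1+1+1 = 1 carry 1
  0+0+1 = 1
  0+0 = 0
  0+1 = 1
  1+0 = 1
  0+0 = 0
  0+0 = 0
  0+0 = 0
  0+1 = 1
  1+1 = 0 carry 1
  1+1+1 = 1 carry 1
  final carry 1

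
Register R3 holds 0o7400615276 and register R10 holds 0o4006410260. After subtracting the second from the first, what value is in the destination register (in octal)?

0o3372205016

Subtract column by column in base 8:
  6-0 → 6
  7-6 → 1
  2-2 → 0
  5-0 → 5
  1-1 → 0
  6-4 → 2
  0-6 → 2 (borrow)
  0-0-1 → 7 (borrow)
  4-0-1 → 3
  7-4 → 3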